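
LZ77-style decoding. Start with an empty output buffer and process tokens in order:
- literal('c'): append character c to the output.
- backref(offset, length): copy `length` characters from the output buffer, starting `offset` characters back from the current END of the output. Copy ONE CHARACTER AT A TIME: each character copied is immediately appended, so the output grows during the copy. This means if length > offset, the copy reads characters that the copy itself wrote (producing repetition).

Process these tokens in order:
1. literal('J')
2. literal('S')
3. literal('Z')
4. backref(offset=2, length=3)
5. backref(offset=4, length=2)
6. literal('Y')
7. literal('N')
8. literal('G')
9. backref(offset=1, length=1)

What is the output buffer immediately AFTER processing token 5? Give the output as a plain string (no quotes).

Token 1: literal('J'). Output: "J"
Token 2: literal('S'). Output: "JS"
Token 3: literal('Z'). Output: "JSZ"
Token 4: backref(off=2, len=3) (overlapping!). Copied 'SZS' from pos 1. Output: "JSZSZS"
Token 5: backref(off=4, len=2). Copied 'ZS' from pos 2. Output: "JSZSZSZS"

Answer: JSZSZSZS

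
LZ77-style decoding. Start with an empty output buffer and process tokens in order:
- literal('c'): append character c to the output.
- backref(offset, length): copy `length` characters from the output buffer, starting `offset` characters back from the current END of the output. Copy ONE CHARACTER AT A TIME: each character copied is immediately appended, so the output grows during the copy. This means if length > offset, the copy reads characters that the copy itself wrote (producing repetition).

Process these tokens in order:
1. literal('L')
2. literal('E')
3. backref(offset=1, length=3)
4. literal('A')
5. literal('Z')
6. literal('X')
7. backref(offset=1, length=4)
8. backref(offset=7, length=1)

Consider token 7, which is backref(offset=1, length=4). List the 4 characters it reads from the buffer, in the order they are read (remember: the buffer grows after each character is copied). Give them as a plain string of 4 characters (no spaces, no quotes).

Answer: XXXX

Derivation:
Token 1: literal('L'). Output: "L"
Token 2: literal('E'). Output: "LE"
Token 3: backref(off=1, len=3) (overlapping!). Copied 'EEE' from pos 1. Output: "LEEEE"
Token 4: literal('A'). Output: "LEEEEA"
Token 5: literal('Z'). Output: "LEEEEAZ"
Token 6: literal('X'). Output: "LEEEEAZX"
Token 7: backref(off=1, len=4). Buffer before: "LEEEEAZX" (len 8)
  byte 1: read out[7]='X', append. Buffer now: "LEEEEAZXX"
  byte 2: read out[8]='X', append. Buffer now: "LEEEEAZXXX"
  byte 3: read out[9]='X', append. Buffer now: "LEEEEAZXXXX"
  byte 4: read out[10]='X', append. Buffer now: "LEEEEAZXXXXX"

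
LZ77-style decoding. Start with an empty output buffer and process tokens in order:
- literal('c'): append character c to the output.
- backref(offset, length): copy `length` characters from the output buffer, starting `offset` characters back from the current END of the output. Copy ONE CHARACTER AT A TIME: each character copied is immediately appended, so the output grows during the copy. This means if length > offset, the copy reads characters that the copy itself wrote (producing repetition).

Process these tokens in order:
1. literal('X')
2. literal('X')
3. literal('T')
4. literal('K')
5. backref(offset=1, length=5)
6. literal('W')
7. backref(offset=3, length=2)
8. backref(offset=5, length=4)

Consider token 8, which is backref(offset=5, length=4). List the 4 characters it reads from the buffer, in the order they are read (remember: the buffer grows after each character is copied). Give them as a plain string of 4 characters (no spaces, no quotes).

Answer: KKWK

Derivation:
Token 1: literal('X'). Output: "X"
Token 2: literal('X'). Output: "XX"
Token 3: literal('T'). Output: "XXT"
Token 4: literal('K'). Output: "XXTK"
Token 5: backref(off=1, len=5) (overlapping!). Copied 'KKKKK' from pos 3. Output: "XXTKKKKKK"
Token 6: literal('W'). Output: "XXTKKKKKKW"
Token 7: backref(off=3, len=2). Copied 'KK' from pos 7. Output: "XXTKKKKKKWKK"
Token 8: backref(off=5, len=4). Buffer before: "XXTKKKKKKWKK" (len 12)
  byte 1: read out[7]='K', append. Buffer now: "XXTKKKKKKWKKK"
  byte 2: read out[8]='K', append. Buffer now: "XXTKKKKKKWKKKK"
  byte 3: read out[9]='W', append. Buffer now: "XXTKKKKKKWKKKKW"
  byte 4: read out[10]='K', append. Buffer now: "XXTKKKKKKWKKKKWK"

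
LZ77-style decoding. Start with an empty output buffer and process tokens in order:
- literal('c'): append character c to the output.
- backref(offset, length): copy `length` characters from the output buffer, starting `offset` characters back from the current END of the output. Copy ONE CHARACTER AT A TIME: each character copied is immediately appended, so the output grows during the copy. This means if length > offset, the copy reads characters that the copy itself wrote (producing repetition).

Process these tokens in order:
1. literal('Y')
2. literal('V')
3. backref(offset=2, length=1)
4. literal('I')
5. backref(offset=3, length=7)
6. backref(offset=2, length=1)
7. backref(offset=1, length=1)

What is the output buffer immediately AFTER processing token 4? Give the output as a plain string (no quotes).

Answer: YVYI

Derivation:
Token 1: literal('Y'). Output: "Y"
Token 2: literal('V'). Output: "YV"
Token 3: backref(off=2, len=1). Copied 'Y' from pos 0. Output: "YVY"
Token 4: literal('I'). Output: "YVYI"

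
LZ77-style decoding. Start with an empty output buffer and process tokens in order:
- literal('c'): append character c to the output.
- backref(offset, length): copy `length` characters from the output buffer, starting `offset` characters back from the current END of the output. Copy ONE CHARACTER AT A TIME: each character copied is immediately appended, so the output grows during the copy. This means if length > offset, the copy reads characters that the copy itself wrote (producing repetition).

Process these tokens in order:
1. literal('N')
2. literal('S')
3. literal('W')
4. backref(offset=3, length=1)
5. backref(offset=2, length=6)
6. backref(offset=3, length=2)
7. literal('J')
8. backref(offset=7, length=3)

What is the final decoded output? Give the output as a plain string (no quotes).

Token 1: literal('N'). Output: "N"
Token 2: literal('S'). Output: "NS"
Token 3: literal('W'). Output: "NSW"
Token 4: backref(off=3, len=1). Copied 'N' from pos 0. Output: "NSWN"
Token 5: backref(off=2, len=6) (overlapping!). Copied 'WNWNWN' from pos 2. Output: "NSWNWNWNWN"
Token 6: backref(off=3, len=2). Copied 'NW' from pos 7. Output: "NSWNWNWNWNNW"
Token 7: literal('J'). Output: "NSWNWNWNWNNWJ"
Token 8: backref(off=7, len=3). Copied 'WNW' from pos 6. Output: "NSWNWNWNWNNWJWNW"

Answer: NSWNWNWNWNNWJWNW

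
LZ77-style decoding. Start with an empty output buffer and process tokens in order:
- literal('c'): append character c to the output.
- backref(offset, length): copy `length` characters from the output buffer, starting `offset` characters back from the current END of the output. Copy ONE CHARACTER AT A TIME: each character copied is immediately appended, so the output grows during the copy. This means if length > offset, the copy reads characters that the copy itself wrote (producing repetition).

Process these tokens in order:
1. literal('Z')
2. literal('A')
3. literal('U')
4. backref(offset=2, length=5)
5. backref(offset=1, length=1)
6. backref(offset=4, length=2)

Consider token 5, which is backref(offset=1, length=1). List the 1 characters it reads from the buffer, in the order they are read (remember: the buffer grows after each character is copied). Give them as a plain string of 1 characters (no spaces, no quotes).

Answer: A

Derivation:
Token 1: literal('Z'). Output: "Z"
Token 2: literal('A'). Output: "ZA"
Token 3: literal('U'). Output: "ZAU"
Token 4: backref(off=2, len=5) (overlapping!). Copied 'AUAUA' from pos 1. Output: "ZAUAUAUA"
Token 5: backref(off=1, len=1). Buffer before: "ZAUAUAUA" (len 8)
  byte 1: read out[7]='A', append. Buffer now: "ZAUAUAUAA"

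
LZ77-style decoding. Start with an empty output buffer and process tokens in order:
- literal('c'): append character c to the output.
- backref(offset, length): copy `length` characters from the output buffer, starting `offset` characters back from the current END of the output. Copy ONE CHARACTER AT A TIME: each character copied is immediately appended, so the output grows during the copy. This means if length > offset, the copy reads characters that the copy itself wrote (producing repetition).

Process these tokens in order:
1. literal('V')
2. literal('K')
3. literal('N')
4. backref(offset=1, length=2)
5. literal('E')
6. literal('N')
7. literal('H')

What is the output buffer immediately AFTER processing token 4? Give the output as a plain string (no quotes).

Answer: VKNNN

Derivation:
Token 1: literal('V'). Output: "V"
Token 2: literal('K'). Output: "VK"
Token 3: literal('N'). Output: "VKN"
Token 4: backref(off=1, len=2) (overlapping!). Copied 'NN' from pos 2. Output: "VKNNN"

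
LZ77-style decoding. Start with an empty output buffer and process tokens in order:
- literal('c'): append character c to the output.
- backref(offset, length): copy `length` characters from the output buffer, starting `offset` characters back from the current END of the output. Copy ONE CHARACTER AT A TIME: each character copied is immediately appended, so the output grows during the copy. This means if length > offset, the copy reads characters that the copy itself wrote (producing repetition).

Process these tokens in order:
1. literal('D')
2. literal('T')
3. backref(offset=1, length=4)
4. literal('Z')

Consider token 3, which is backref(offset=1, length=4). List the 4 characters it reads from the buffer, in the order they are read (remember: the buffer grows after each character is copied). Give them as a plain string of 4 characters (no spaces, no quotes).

Answer: TTTT

Derivation:
Token 1: literal('D'). Output: "D"
Token 2: literal('T'). Output: "DT"
Token 3: backref(off=1, len=4). Buffer before: "DT" (len 2)
  byte 1: read out[1]='T', append. Buffer now: "DTT"
  byte 2: read out[2]='T', append. Buffer now: "DTTT"
  byte 3: read out[3]='T', append. Buffer now: "DTTTT"
  byte 4: read out[4]='T', append. Buffer now: "DTTTTT"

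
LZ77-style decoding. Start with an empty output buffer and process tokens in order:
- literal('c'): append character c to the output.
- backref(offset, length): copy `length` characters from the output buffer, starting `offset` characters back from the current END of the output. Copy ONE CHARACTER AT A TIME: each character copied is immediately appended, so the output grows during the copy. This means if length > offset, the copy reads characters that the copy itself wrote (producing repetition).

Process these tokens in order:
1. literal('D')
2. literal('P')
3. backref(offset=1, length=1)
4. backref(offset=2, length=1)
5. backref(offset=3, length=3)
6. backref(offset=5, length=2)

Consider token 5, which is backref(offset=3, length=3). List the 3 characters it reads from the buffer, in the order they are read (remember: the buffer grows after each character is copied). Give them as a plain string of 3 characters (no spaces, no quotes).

Token 1: literal('D'). Output: "D"
Token 2: literal('P'). Output: "DP"
Token 3: backref(off=1, len=1). Copied 'P' from pos 1. Output: "DPP"
Token 4: backref(off=2, len=1). Copied 'P' from pos 1. Output: "DPPP"
Token 5: backref(off=3, len=3). Buffer before: "DPPP" (len 4)
  byte 1: read out[1]='P', append. Buffer now: "DPPPP"
  byte 2: read out[2]='P', append. Buffer now: "DPPPPP"
  byte 3: read out[3]='P', append. Buffer now: "DPPPPPP"

Answer: PPP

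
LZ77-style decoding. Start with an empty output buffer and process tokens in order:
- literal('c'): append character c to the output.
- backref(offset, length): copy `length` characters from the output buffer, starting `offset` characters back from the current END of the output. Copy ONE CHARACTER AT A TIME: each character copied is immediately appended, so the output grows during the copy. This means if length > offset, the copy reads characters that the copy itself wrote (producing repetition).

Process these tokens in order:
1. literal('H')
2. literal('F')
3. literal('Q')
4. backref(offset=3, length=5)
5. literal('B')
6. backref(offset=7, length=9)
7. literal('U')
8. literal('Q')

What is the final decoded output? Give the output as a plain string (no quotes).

Answer: HFQHFQHFBQHFQHFBQHUQ

Derivation:
Token 1: literal('H'). Output: "H"
Token 2: literal('F'). Output: "HF"
Token 3: literal('Q'). Output: "HFQ"
Token 4: backref(off=3, len=5) (overlapping!). Copied 'HFQHF' from pos 0. Output: "HFQHFQHF"
Token 5: literal('B'). Output: "HFQHFQHFB"
Token 6: backref(off=7, len=9) (overlapping!). Copied 'QHFQHFBQH' from pos 2. Output: "HFQHFQHFBQHFQHFBQH"
Token 7: literal('U'). Output: "HFQHFQHFBQHFQHFBQHU"
Token 8: literal('Q'). Output: "HFQHFQHFBQHFQHFBQHUQ"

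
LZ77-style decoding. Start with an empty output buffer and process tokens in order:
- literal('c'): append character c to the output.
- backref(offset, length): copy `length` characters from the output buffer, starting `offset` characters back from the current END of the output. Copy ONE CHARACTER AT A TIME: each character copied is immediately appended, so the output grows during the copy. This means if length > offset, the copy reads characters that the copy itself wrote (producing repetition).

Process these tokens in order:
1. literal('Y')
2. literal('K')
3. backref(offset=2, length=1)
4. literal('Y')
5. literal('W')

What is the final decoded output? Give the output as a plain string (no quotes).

Token 1: literal('Y'). Output: "Y"
Token 2: literal('K'). Output: "YK"
Token 3: backref(off=2, len=1). Copied 'Y' from pos 0. Output: "YKY"
Token 4: literal('Y'). Output: "YKYY"
Token 5: literal('W'). Output: "YKYYW"

Answer: YKYYW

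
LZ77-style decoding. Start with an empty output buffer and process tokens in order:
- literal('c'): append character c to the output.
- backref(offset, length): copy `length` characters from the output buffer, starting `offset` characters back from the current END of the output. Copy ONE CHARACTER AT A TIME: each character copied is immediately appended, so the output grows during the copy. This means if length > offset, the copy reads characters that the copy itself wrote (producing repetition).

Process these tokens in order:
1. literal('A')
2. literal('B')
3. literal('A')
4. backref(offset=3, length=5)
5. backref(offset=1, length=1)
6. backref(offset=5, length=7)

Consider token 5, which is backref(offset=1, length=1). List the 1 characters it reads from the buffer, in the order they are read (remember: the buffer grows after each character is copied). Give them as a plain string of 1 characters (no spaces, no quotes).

Answer: B

Derivation:
Token 1: literal('A'). Output: "A"
Token 2: literal('B'). Output: "AB"
Token 3: literal('A'). Output: "ABA"
Token 4: backref(off=3, len=5) (overlapping!). Copied 'ABAAB' from pos 0. Output: "ABAABAAB"
Token 5: backref(off=1, len=1). Buffer before: "ABAABAAB" (len 8)
  byte 1: read out[7]='B', append. Buffer now: "ABAABAABB"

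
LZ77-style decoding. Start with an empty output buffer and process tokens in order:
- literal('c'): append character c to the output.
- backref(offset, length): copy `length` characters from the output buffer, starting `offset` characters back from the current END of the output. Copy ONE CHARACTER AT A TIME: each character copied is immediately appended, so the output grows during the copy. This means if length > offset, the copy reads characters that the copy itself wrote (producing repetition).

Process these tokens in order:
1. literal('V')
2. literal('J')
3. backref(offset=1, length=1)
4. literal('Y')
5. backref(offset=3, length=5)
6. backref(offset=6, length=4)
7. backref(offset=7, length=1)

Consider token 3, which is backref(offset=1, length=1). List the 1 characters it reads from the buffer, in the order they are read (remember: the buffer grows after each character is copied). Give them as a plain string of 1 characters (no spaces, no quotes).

Token 1: literal('V'). Output: "V"
Token 2: literal('J'). Output: "VJ"
Token 3: backref(off=1, len=1). Buffer before: "VJ" (len 2)
  byte 1: read out[1]='J', append. Buffer now: "VJJ"

Answer: J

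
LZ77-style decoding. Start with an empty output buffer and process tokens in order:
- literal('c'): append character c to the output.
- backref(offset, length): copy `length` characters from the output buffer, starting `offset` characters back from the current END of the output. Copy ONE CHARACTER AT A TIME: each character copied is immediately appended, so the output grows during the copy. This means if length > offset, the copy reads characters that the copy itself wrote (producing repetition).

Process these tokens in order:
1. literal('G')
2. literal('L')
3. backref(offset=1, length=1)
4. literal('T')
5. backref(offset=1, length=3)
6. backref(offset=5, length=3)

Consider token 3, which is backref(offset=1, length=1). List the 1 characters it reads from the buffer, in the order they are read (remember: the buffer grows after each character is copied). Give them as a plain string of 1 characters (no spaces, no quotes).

Answer: L

Derivation:
Token 1: literal('G'). Output: "G"
Token 2: literal('L'). Output: "GL"
Token 3: backref(off=1, len=1). Buffer before: "GL" (len 2)
  byte 1: read out[1]='L', append. Buffer now: "GLL"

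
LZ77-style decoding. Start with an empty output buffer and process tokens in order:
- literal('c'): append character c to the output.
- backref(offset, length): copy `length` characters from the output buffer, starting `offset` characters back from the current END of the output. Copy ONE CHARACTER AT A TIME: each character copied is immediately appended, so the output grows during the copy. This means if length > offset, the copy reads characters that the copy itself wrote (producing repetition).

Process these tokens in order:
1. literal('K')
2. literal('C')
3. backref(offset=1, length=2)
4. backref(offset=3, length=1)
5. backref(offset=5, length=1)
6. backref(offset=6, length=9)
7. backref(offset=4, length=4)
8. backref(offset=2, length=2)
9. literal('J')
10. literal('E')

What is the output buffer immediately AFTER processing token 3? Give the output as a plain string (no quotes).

Token 1: literal('K'). Output: "K"
Token 2: literal('C'). Output: "KC"
Token 3: backref(off=1, len=2) (overlapping!). Copied 'CC' from pos 1. Output: "KCCC"

Answer: KCCC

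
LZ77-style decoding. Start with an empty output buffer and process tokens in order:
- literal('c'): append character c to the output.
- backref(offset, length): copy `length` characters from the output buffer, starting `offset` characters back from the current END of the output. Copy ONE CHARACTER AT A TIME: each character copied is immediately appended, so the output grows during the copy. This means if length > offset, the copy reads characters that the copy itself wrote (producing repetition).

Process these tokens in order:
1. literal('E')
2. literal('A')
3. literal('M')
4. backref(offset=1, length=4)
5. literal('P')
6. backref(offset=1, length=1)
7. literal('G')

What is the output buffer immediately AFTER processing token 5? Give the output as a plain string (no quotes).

Token 1: literal('E'). Output: "E"
Token 2: literal('A'). Output: "EA"
Token 3: literal('M'). Output: "EAM"
Token 4: backref(off=1, len=4) (overlapping!). Copied 'MMMM' from pos 2. Output: "EAMMMMM"
Token 5: literal('P'). Output: "EAMMMMMP"

Answer: EAMMMMMP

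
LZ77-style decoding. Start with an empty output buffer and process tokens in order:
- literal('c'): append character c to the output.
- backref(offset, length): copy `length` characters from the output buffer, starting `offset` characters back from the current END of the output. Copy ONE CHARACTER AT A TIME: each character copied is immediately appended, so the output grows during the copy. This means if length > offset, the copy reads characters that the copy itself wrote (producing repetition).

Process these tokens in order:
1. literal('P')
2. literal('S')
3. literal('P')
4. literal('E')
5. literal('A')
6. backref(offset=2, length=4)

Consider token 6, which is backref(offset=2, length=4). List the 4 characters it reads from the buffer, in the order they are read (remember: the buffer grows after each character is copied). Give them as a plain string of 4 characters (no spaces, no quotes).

Token 1: literal('P'). Output: "P"
Token 2: literal('S'). Output: "PS"
Token 3: literal('P'). Output: "PSP"
Token 4: literal('E'). Output: "PSPE"
Token 5: literal('A'). Output: "PSPEA"
Token 6: backref(off=2, len=4). Buffer before: "PSPEA" (len 5)
  byte 1: read out[3]='E', append. Buffer now: "PSPEAE"
  byte 2: read out[4]='A', append. Buffer now: "PSPEAEA"
  byte 3: read out[5]='E', append. Buffer now: "PSPEAEAE"
  byte 4: read out[6]='A', append. Buffer now: "PSPEAEAEA"

Answer: EAEA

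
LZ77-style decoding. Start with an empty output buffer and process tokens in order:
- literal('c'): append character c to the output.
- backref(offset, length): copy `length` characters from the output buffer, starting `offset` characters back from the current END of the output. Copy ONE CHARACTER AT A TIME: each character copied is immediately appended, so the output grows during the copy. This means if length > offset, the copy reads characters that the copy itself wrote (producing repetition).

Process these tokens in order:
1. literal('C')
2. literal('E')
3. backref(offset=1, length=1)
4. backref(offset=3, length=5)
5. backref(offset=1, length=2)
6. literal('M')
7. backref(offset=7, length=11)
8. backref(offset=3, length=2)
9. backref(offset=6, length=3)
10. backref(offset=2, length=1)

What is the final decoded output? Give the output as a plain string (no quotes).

Token 1: literal('C'). Output: "C"
Token 2: literal('E'). Output: "CE"
Token 3: backref(off=1, len=1). Copied 'E' from pos 1. Output: "CEE"
Token 4: backref(off=3, len=5) (overlapping!). Copied 'CEECE' from pos 0. Output: "CEECEECE"
Token 5: backref(off=1, len=2) (overlapping!). Copied 'EE' from pos 7. Output: "CEECEECEEE"
Token 6: literal('M'). Output: "CEECEECEEEM"
Token 7: backref(off=7, len=11) (overlapping!). Copied 'EECEEEMEECE' from pos 4. Output: "CEECEECEEEMEECEEEMEECE"
Token 8: backref(off=3, len=2). Copied 'EC' from pos 19. Output: "CEECEECEEEMEECEEEMEECEEC"
Token 9: backref(off=6, len=3). Copied 'EEC' from pos 18. Output: "CEECEECEEEMEECEEEMEECEECEEC"
Token 10: backref(off=2, len=1). Copied 'E' from pos 25. Output: "CEECEECEEEMEECEEEMEECEECEECE"

Answer: CEECEECEEEMEECEEEMEECEECEECE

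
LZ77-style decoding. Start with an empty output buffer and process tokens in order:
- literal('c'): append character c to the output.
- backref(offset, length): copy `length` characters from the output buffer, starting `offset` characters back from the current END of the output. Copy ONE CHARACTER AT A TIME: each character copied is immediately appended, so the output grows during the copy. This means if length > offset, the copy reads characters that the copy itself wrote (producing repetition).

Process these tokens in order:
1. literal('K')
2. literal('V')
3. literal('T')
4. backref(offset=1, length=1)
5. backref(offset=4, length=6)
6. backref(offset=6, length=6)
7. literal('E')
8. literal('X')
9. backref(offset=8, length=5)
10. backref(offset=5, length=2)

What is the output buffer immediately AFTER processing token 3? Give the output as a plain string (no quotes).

Token 1: literal('K'). Output: "K"
Token 2: literal('V'). Output: "KV"
Token 3: literal('T'). Output: "KVT"

Answer: KVT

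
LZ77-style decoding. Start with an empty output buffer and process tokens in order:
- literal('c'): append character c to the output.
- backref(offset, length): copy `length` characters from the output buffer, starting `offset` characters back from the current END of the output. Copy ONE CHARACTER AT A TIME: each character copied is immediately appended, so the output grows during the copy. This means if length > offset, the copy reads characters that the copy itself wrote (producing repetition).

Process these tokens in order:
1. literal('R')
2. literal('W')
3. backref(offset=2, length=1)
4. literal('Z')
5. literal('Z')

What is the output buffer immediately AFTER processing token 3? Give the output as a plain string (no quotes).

Answer: RWR

Derivation:
Token 1: literal('R'). Output: "R"
Token 2: literal('W'). Output: "RW"
Token 3: backref(off=2, len=1). Copied 'R' from pos 0. Output: "RWR"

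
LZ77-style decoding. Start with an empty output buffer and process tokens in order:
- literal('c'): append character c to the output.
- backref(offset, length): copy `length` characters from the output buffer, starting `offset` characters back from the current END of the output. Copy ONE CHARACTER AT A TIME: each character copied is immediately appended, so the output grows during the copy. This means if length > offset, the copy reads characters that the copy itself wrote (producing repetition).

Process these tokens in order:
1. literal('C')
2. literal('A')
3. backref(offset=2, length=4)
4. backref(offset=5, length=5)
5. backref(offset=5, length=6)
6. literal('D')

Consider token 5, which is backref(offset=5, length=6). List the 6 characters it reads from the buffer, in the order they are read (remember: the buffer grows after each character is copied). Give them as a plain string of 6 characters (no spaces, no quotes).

Token 1: literal('C'). Output: "C"
Token 2: literal('A'). Output: "CA"
Token 3: backref(off=2, len=4) (overlapping!). Copied 'CACA' from pos 0. Output: "CACACA"
Token 4: backref(off=5, len=5). Copied 'ACACA' from pos 1. Output: "CACACAACACA"
Token 5: backref(off=5, len=6). Buffer before: "CACACAACACA" (len 11)
  byte 1: read out[6]='A', append. Buffer now: "CACACAACACAA"
  byte 2: read out[7]='C', append. Buffer now: "CACACAACACAAC"
  byte 3: read out[8]='A', append. Buffer now: "CACACAACACAACA"
  byte 4: read out[9]='C', append. Buffer now: "CACACAACACAACAC"
  byte 5: read out[10]='A', append. Buffer now: "CACACAACACAACACA"
  byte 6: read out[11]='A', append. Buffer now: "CACACAACACAACACAA"

Answer: ACACAA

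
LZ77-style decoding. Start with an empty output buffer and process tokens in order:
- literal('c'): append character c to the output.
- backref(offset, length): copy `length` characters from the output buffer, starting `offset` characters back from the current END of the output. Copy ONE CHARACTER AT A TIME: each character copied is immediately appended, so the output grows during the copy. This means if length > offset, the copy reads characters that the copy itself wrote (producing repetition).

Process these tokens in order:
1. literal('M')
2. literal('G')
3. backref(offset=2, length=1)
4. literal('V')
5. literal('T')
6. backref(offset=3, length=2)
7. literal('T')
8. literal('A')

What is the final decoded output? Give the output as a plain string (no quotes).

Answer: MGMVTMVTA

Derivation:
Token 1: literal('M'). Output: "M"
Token 2: literal('G'). Output: "MG"
Token 3: backref(off=2, len=1). Copied 'M' from pos 0. Output: "MGM"
Token 4: literal('V'). Output: "MGMV"
Token 5: literal('T'). Output: "MGMVT"
Token 6: backref(off=3, len=2). Copied 'MV' from pos 2. Output: "MGMVTMV"
Token 7: literal('T'). Output: "MGMVTMVT"
Token 8: literal('A'). Output: "MGMVTMVTA"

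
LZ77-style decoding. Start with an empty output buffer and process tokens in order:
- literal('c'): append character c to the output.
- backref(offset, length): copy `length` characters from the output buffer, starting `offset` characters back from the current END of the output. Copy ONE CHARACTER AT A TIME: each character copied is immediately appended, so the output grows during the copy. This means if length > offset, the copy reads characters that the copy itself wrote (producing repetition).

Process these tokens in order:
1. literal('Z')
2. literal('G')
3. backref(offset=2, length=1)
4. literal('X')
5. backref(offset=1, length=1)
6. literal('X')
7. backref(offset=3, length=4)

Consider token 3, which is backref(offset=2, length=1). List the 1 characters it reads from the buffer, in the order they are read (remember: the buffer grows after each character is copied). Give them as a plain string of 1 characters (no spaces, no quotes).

Answer: Z

Derivation:
Token 1: literal('Z'). Output: "Z"
Token 2: literal('G'). Output: "ZG"
Token 3: backref(off=2, len=1). Buffer before: "ZG" (len 2)
  byte 1: read out[0]='Z', append. Buffer now: "ZGZ"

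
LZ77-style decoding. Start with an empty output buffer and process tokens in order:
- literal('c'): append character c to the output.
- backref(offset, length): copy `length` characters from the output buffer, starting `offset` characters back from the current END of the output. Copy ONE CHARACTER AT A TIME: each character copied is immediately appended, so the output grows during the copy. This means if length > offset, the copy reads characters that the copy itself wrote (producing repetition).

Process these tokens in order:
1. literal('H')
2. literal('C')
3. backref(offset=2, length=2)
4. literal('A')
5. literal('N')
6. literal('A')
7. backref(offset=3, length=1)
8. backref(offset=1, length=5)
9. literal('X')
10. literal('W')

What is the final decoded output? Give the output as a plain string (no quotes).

Token 1: literal('H'). Output: "H"
Token 2: literal('C'). Output: "HC"
Token 3: backref(off=2, len=2). Copied 'HC' from pos 0. Output: "HCHC"
Token 4: literal('A'). Output: "HCHCA"
Token 5: literal('N'). Output: "HCHCAN"
Token 6: literal('A'). Output: "HCHCANA"
Token 7: backref(off=3, len=1). Copied 'A' from pos 4. Output: "HCHCANAA"
Token 8: backref(off=1, len=5) (overlapping!). Copied 'AAAAA' from pos 7. Output: "HCHCANAAAAAAA"
Token 9: literal('X'). Output: "HCHCANAAAAAAAX"
Token 10: literal('W'). Output: "HCHCANAAAAAAAXW"

Answer: HCHCANAAAAAAAXW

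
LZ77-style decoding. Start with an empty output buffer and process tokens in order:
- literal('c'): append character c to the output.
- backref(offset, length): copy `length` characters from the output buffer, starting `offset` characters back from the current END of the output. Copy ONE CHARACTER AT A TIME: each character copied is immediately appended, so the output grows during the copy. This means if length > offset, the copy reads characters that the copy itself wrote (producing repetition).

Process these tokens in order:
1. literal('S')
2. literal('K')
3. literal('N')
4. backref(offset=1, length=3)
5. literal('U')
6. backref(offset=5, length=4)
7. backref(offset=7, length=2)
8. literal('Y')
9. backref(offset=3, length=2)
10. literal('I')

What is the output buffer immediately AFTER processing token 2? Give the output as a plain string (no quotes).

Token 1: literal('S'). Output: "S"
Token 2: literal('K'). Output: "SK"

Answer: SK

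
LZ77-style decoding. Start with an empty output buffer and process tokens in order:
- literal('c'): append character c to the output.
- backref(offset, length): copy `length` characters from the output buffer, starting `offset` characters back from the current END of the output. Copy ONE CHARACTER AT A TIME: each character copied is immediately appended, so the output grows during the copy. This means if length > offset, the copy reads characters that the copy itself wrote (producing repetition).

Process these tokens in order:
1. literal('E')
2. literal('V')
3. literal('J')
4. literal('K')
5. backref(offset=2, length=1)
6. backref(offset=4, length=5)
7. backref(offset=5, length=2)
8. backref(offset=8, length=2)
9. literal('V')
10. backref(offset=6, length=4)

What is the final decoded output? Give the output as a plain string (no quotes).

Answer: EVJKJVJKJVVJJVVVVJJ

Derivation:
Token 1: literal('E'). Output: "E"
Token 2: literal('V'). Output: "EV"
Token 3: literal('J'). Output: "EVJ"
Token 4: literal('K'). Output: "EVJK"
Token 5: backref(off=2, len=1). Copied 'J' from pos 2. Output: "EVJKJ"
Token 6: backref(off=4, len=5) (overlapping!). Copied 'VJKJV' from pos 1. Output: "EVJKJVJKJV"
Token 7: backref(off=5, len=2). Copied 'VJ' from pos 5. Output: "EVJKJVJKJVVJ"
Token 8: backref(off=8, len=2). Copied 'JV' from pos 4. Output: "EVJKJVJKJVVJJV"
Token 9: literal('V'). Output: "EVJKJVJKJVVJJVV"
Token 10: backref(off=6, len=4). Copied 'VVJJ' from pos 9. Output: "EVJKJVJKJVVJJVVVVJJ"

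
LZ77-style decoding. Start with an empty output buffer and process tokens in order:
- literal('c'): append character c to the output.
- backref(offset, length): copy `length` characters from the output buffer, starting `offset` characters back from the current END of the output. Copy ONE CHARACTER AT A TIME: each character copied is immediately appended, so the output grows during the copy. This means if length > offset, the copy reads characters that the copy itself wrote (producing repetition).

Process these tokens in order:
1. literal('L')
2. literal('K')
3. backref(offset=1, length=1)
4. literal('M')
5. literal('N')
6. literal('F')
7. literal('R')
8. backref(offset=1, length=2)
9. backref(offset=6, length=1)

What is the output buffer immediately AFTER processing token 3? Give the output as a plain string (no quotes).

Answer: LKK

Derivation:
Token 1: literal('L'). Output: "L"
Token 2: literal('K'). Output: "LK"
Token 3: backref(off=1, len=1). Copied 'K' from pos 1. Output: "LKK"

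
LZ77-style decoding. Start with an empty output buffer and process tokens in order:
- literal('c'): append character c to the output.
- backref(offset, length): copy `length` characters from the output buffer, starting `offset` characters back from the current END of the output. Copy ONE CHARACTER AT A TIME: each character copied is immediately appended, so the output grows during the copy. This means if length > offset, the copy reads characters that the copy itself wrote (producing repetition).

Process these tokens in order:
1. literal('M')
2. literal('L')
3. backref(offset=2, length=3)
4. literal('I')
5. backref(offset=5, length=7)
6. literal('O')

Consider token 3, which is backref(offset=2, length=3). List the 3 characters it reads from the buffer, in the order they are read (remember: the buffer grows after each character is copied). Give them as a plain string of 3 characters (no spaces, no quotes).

Answer: MLM

Derivation:
Token 1: literal('M'). Output: "M"
Token 2: literal('L'). Output: "ML"
Token 3: backref(off=2, len=3). Buffer before: "ML" (len 2)
  byte 1: read out[0]='M', append. Buffer now: "MLM"
  byte 2: read out[1]='L', append. Buffer now: "MLML"
  byte 3: read out[2]='M', append. Buffer now: "MLMLM"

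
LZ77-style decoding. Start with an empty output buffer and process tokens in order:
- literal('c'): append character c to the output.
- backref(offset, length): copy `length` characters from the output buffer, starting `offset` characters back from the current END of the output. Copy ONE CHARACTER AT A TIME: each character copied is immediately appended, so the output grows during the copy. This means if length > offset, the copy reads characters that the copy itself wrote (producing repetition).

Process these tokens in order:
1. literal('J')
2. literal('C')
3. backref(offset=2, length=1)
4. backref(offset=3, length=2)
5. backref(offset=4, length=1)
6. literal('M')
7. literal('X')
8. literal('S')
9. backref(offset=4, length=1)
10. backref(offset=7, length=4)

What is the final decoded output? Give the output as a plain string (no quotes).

Token 1: literal('J'). Output: "J"
Token 2: literal('C'). Output: "JC"
Token 3: backref(off=2, len=1). Copied 'J' from pos 0. Output: "JCJ"
Token 4: backref(off=3, len=2). Copied 'JC' from pos 0. Output: "JCJJC"
Token 5: backref(off=4, len=1). Copied 'C' from pos 1. Output: "JCJJCC"
Token 6: literal('M'). Output: "JCJJCCM"
Token 7: literal('X'). Output: "JCJJCCMX"
Token 8: literal('S'). Output: "JCJJCCMXS"
Token 9: backref(off=4, len=1). Copied 'C' from pos 5. Output: "JCJJCCMXSC"
Token 10: backref(off=7, len=4). Copied 'JCCM' from pos 3. Output: "JCJJCCMXSCJCCM"

Answer: JCJJCCMXSCJCCM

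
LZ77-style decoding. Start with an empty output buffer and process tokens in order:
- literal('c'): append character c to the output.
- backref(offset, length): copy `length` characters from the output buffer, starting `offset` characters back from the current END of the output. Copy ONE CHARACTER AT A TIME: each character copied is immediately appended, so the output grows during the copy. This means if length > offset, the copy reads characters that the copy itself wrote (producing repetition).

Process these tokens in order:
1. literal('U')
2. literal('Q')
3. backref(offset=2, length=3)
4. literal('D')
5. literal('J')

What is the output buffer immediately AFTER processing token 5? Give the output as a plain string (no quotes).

Token 1: literal('U'). Output: "U"
Token 2: literal('Q'). Output: "UQ"
Token 3: backref(off=2, len=3) (overlapping!). Copied 'UQU' from pos 0. Output: "UQUQU"
Token 4: literal('D'). Output: "UQUQUD"
Token 5: literal('J'). Output: "UQUQUDJ"

Answer: UQUQUDJ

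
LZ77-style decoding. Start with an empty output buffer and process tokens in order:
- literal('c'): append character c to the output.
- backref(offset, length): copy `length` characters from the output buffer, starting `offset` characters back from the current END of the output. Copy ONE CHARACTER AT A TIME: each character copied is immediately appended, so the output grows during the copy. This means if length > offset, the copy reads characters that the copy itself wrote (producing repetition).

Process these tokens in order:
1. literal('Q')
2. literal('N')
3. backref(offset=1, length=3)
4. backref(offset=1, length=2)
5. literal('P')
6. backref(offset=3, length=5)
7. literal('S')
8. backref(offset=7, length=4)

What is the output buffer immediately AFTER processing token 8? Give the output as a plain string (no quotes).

Answer: QNNNNNNPNNPNNSPNNP

Derivation:
Token 1: literal('Q'). Output: "Q"
Token 2: literal('N'). Output: "QN"
Token 3: backref(off=1, len=3) (overlapping!). Copied 'NNN' from pos 1. Output: "QNNNN"
Token 4: backref(off=1, len=2) (overlapping!). Copied 'NN' from pos 4. Output: "QNNNNNN"
Token 5: literal('P'). Output: "QNNNNNNP"
Token 6: backref(off=3, len=5) (overlapping!). Copied 'NNPNN' from pos 5. Output: "QNNNNNNPNNPNN"
Token 7: literal('S'). Output: "QNNNNNNPNNPNNS"
Token 8: backref(off=7, len=4). Copied 'PNNP' from pos 7. Output: "QNNNNNNPNNPNNSPNNP"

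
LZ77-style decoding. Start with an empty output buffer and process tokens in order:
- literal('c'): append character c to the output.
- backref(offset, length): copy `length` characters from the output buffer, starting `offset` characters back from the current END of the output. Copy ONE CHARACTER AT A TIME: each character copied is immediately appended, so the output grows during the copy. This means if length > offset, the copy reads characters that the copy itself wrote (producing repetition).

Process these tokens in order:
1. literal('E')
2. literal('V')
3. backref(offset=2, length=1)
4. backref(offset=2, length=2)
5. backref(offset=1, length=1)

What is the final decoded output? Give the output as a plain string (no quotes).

Token 1: literal('E'). Output: "E"
Token 2: literal('V'). Output: "EV"
Token 3: backref(off=2, len=1). Copied 'E' from pos 0. Output: "EVE"
Token 4: backref(off=2, len=2). Copied 'VE' from pos 1. Output: "EVEVE"
Token 5: backref(off=1, len=1). Copied 'E' from pos 4. Output: "EVEVEE"

Answer: EVEVEE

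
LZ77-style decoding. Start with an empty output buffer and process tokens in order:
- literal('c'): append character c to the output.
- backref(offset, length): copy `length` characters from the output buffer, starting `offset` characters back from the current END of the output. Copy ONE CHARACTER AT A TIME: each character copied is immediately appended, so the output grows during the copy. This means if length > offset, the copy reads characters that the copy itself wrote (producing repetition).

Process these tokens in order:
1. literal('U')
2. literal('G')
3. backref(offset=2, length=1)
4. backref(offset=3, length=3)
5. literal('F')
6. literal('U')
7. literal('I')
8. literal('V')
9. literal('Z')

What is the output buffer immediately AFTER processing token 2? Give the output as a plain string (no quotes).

Token 1: literal('U'). Output: "U"
Token 2: literal('G'). Output: "UG"

Answer: UG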